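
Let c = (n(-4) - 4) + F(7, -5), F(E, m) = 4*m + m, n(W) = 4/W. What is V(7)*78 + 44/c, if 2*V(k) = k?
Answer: 4073/15 ≈ 271.53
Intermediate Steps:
V(k) = k/2
F(E, m) = 5*m
c = -30 (c = (4/(-4) - 4) + 5*(-5) = (4*(-1/4) - 4) - 25 = (-1 - 4) - 25 = -5 - 25 = -30)
V(7)*78 + 44/c = ((1/2)*7)*78 + 44/(-30) = (7/2)*78 + 44*(-1/30) = 273 - 22/15 = 4073/15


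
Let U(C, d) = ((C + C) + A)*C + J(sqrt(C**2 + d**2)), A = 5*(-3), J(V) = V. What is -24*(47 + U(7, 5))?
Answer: -960 - 24*sqrt(74) ≈ -1166.5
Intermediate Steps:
A = -15
U(C, d) = sqrt(C**2 + d**2) + C*(-15 + 2*C) (U(C, d) = ((C + C) - 15)*C + sqrt(C**2 + d**2) = (2*C - 15)*C + sqrt(C**2 + d**2) = (-15 + 2*C)*C + sqrt(C**2 + d**2) = C*(-15 + 2*C) + sqrt(C**2 + d**2) = sqrt(C**2 + d**2) + C*(-15 + 2*C))
-24*(47 + U(7, 5)) = -24*(47 + (sqrt(7**2 + 5**2) - 15*7 + 2*7**2)) = -24*(47 + (sqrt(49 + 25) - 105 + 2*49)) = -24*(47 + (sqrt(74) - 105 + 98)) = -24*(47 + (-7 + sqrt(74))) = -24*(40 + sqrt(74)) = -960 - 24*sqrt(74)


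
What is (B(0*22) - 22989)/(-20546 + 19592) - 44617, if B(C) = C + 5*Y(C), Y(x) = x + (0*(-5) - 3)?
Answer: -2363423/53 ≈ -44593.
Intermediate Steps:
Y(x) = -3 + x (Y(x) = x + (0 - 3) = x - 3 = -3 + x)
B(C) = -15 + 6*C (B(C) = C + 5*(-3 + C) = C + (-15 + 5*C) = -15 + 6*C)
(B(0*22) - 22989)/(-20546 + 19592) - 44617 = ((-15 + 6*(0*22)) - 22989)/(-20546 + 19592) - 44617 = ((-15 + 6*0) - 22989)/(-954) - 44617 = ((-15 + 0) - 22989)*(-1/954) - 44617 = (-15 - 22989)*(-1/954) - 44617 = -23004*(-1/954) - 44617 = 1278/53 - 44617 = -2363423/53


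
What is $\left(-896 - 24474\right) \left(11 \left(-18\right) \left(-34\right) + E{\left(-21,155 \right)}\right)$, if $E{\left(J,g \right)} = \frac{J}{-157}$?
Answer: $- \frac{26814694650}{157} \approx -1.7079 \cdot 10^{8}$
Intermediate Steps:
$E{\left(J,g \right)} = - \frac{J}{157}$ ($E{\left(J,g \right)} = J \left(- \frac{1}{157}\right) = - \frac{J}{157}$)
$\left(-896 - 24474\right) \left(11 \left(-18\right) \left(-34\right) + E{\left(-21,155 \right)}\right) = \left(-896 - 24474\right) \left(11 \left(-18\right) \left(-34\right) - - \frac{21}{157}\right) = - 25370 \left(\left(-198\right) \left(-34\right) + \frac{21}{157}\right) = - 25370 \left(6732 + \frac{21}{157}\right) = \left(-25370\right) \frac{1056945}{157} = - \frac{26814694650}{157}$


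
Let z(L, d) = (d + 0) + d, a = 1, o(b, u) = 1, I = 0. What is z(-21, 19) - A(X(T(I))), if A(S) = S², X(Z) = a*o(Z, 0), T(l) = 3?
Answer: 37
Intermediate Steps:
z(L, d) = 2*d (z(L, d) = d + d = 2*d)
X(Z) = 1 (X(Z) = 1*1 = 1)
z(-21, 19) - A(X(T(I))) = 2*19 - 1*1² = 38 - 1*1 = 38 - 1 = 37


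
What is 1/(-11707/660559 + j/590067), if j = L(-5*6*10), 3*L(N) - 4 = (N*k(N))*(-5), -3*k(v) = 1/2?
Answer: -389774067453/6962080207 ≈ -55.985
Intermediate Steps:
k(v) = -⅙ (k(v) = -⅓/2 = -⅓*½ = -⅙)
L(N) = 4/3 + 5*N/18 (L(N) = 4/3 + ((N*(-⅙))*(-5))/3 = 4/3 + (-N/6*(-5))/3 = 4/3 + (5*N/6)/3 = 4/3 + 5*N/18)
j = -82 (j = 4/3 + 5*(-5*6*10)/18 = 4/3 + 5*(-30*10)/18 = 4/3 + (5/18)*(-300) = 4/3 - 250/3 = -82)
1/(-11707/660559 + j/590067) = 1/(-11707/660559 - 82/590067) = 1/(-6962080207/389774067453) = -389774067453/6962080207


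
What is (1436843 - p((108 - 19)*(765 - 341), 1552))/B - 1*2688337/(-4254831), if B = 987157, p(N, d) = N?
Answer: 8606774523826/4200186205467 ≈ 2.0491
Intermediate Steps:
(1436843 - p((108 - 19)*(765 - 341), 1552))/B - 1*2688337/(-4254831) = (1436843 - (108 - 19)*(765 - 341))/987157 - 1*2688337/(-4254831) = (1436843 - 89*424)*(1/987157) - 2688337*(-1/4254831) = (1436843 - 1*37736)*(1/987157) + 2688337/4254831 = (1436843 - 37736)*(1/987157) + 2688337/4254831 = 1399107*(1/987157) + 2688337/4254831 = 1399107/987157 + 2688337/4254831 = 8606774523826/4200186205467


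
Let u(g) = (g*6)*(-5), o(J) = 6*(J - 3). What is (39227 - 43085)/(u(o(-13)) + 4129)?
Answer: -3858/7009 ≈ -0.55044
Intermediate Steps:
o(J) = -18 + 6*J (o(J) = 6*(-3 + J) = -18 + 6*J)
u(g) = -30*g (u(g) = (6*g)*(-5) = -30*g)
(39227 - 43085)/(u(o(-13)) + 4129) = (39227 - 43085)/(-30*(-18 + 6*(-13)) + 4129) = -3858/(-30*(-18 - 78) + 4129) = -3858/(-30*(-96) + 4129) = -3858/(2880 + 4129) = -3858/7009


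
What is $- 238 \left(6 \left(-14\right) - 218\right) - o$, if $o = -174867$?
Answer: $246743$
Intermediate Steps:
$- 238 \left(6 \left(-14\right) - 218\right) - o = - 238 \left(6 \left(-14\right) - 218\right) - -174867 = - 238 \left(-84 - 218\right) + 174867 = \left(-238\right) \left(-302\right) + 174867 = 71876 + 174867 = 246743$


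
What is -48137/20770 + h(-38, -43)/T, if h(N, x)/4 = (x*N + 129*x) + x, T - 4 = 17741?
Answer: -236571109/73712730 ≈ -3.2094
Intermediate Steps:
T = 17745 (T = 4 + 17741 = 17745)
h(N, x) = 520*x + 4*N*x (h(N, x) = 4*((x*N + 129*x) + x) = 4*((N*x + 129*x) + x) = 4*((129*x + N*x) + x) = 4*(130*x + N*x) = 520*x + 4*N*x)
-48137/20770 + h(-38, -43)/T = -48137/20770 + (4*(-43)*(130 - 38))/17745 = -48137*1/20770 + (4*(-43)*92)*(1/17745) = -48137/20770 - 15824*1/17745 = -48137/20770 - 15824/17745 = -236571109/73712730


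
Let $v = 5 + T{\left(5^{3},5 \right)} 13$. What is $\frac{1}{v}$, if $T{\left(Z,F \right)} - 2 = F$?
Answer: $\frac{1}{96} \approx 0.010417$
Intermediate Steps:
$T{\left(Z,F \right)} = 2 + F$
$v = 96$ ($v = 5 + \left(2 + 5\right) 13 = 5 + 7 \cdot 13 = 5 + 91 = 96$)
$\frac{1}{v} = \frac{1}{96}$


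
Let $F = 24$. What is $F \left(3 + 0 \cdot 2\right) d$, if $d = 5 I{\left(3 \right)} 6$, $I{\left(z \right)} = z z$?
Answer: $19440$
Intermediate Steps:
$I{\left(z \right)} = z^{2}$
$d = 270$ ($d = 5 \cdot 3^{2} \cdot 6 = 5 \cdot 9 \cdot 6 = 45 \cdot 6 = 270$)
$F \left(3 + 0 \cdot 2\right) d = 24 \left(3 + 0 \cdot 2\right) 270 = 24 \left(3 + 0\right) 270 = 24 \cdot 3 \cdot 270 = 72 \cdot 270 = 19440$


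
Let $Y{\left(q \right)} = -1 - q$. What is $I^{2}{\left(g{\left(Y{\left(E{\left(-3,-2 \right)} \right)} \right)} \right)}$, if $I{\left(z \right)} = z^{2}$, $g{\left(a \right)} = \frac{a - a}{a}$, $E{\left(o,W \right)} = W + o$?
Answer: $0$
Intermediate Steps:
$g{\left(a \right)} = 0$ ($g{\left(a \right)} = \frac{0}{a} = 0$)
$I^{2}{\left(g{\left(Y{\left(E{\left(-3,-2 \right)} \right)} \right)} \right)} = \left(0^{2}\right)^{2} = 0^{2} = 0$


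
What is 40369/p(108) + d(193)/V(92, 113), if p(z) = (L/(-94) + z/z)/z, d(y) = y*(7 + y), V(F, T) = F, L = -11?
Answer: 448905394/115 ≈ 3.9035e+6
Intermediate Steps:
p(z) = 105/(94*z) (p(z) = (-11/(-94) + z/z)/z = (-11*(-1/94) + 1)/z = (11/94 + 1)/z = 105/(94*z))
40369/p(108) + d(193)/V(92, 113) = 40369/(((105/94)/108)) + (193*(7 + 193))/92 = 40369/(((105/94)*(1/108))) + (193*200)*(1/92) = 40369/(35/3384) + 38600*(1/92) = 40369*(3384/35) + 9650/23 = 19515528/5 + 9650/23 = 448905394/115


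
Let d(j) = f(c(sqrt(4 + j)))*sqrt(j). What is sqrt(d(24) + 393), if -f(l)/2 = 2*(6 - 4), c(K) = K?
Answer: sqrt(393 - 16*sqrt(6)) ≈ 18.810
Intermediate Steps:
f(l) = -8 (f(l) = -4*(6 - 4) = -4*2 = -2*4 = -8)
d(j) = -8*sqrt(j)
sqrt(d(24) + 393) = sqrt(-16*sqrt(6) + 393) = sqrt(393 - 16*sqrt(6))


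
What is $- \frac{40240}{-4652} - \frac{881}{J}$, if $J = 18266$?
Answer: $\frac{182731357}{21243358} \approx 8.6018$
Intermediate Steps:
$- \frac{40240}{-4652} - \frac{881}{J} = - \frac{40240}{-4652} - \frac{881}{18266} = \left(-40240\right) \left(- \frac{1}{4652}\right) - \frac{881}{18266} = \frac{10060}{1163} - \frac{881}{18266} = \frac{182731357}{21243358}$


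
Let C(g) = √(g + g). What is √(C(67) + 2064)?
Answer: √(2064 + √134) ≈ 45.558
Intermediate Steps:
C(g) = √2*√g (C(g) = √(2*g) = √2*√g)
√(C(67) + 2064) = √(√2*√67 + 2064) = √(√134 + 2064) = √(2064 + √134)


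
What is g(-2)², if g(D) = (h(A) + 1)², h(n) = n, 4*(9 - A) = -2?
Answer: 194481/16 ≈ 12155.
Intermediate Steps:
A = 19/2 (A = 9 - ¼*(-2) = 9 + ½ = 19/2 ≈ 9.5000)
g(D) = 441/4 (g(D) = (19/2 + 1)² = (21/2)² = 441/4)
g(-2)² = (441/4)² = 194481/16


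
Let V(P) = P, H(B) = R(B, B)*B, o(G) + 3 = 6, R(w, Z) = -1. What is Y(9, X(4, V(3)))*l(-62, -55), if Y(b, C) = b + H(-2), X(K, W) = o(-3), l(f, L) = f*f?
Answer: 42284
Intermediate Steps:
l(f, L) = f²
o(G) = 3 (o(G) = -3 + 6 = 3)
H(B) = -B
X(K, W) = 3
Y(b, C) = 2 + b (Y(b, C) = b - 1*(-2) = b + 2 = 2 + b)
Y(9, X(4, V(3)))*l(-62, -55) = (2 + 9)*(-62)² = 11*3844 = 42284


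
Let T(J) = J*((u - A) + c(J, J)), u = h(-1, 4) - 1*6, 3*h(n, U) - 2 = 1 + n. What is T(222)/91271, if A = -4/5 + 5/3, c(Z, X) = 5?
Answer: -1332/456355 ≈ -0.0029188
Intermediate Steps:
h(n, U) = 1 + n/3 (h(n, U) = ⅔ + (1 + n)/3 = ⅔ + (⅓ + n/3) = 1 + n/3)
A = 13/15 (A = -4*⅕ + 5*(⅓) = -⅘ + 5/3 = 13/15 ≈ 0.86667)
u = -16/3 (u = (1 + (⅓)*(-1)) - 1*6 = (1 - ⅓) - 6 = ⅔ - 6 = -16/3 ≈ -5.3333)
T(J) = -6*J/5 (T(J) = J*((-16/3 - 1*13/15) + 5) = J*((-16/3 - 13/15) + 5) = J*(-31/5 + 5) = J*(-6/5) = -6*J/5)
T(222)/91271 = -6/5*222/91271 = -1332/5*1/91271 = -1332/456355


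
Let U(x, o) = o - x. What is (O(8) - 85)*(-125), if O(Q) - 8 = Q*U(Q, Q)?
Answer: 9625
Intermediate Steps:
O(Q) = 8 (O(Q) = 8 + Q*(Q - Q) = 8 + Q*0 = 8 + 0 = 8)
(O(8) - 85)*(-125) = (8 - 85)*(-125) = -77*(-125) = 9625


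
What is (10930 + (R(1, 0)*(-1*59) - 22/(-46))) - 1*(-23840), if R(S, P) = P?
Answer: 799721/23 ≈ 34771.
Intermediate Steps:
(10930 + (R(1, 0)*(-1*59) - 22/(-46))) - 1*(-23840) = (10930 + (0*(-1*59) - 22/(-46))) - 1*(-23840) = (10930 + (0*(-59) - 22*(-1/46))) + 23840 = (10930 + (0 + 11/23)) + 23840 = (10930 + 11/23) + 23840 = 251401/23 + 23840 = 799721/23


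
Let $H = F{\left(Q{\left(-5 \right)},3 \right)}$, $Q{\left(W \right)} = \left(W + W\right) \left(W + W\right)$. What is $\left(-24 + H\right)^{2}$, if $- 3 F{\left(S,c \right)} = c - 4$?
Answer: $\frac{5041}{9} \approx 560.11$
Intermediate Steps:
$Q{\left(W \right)} = 4 W^{2}$ ($Q{\left(W \right)} = 2 W 2 W = 4 W^{2}$)
$F{\left(S,c \right)} = \frac{4}{3} - \frac{c}{3}$ ($F{\left(S,c \right)} = - \frac{c - 4}{3} = - \frac{-4 + c}{3} = \frac{4}{3} - \frac{c}{3}$)
$H = \frac{1}{3}$ ($H = \frac{4}{3} - 1 = \frac{1}{3} \approx 0.33333$)
$\left(-24 + H\right)^{2} = \left(-24 + \frac{1}{3}\right)^{2} = \left(- \frac{71}{3}\right)^{2} = \frac{5041}{9}$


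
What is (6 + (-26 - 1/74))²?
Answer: 2193361/5476 ≈ 400.54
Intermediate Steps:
(6 + (-26 - 1/74))² = (6 - 1925/74)² = (-1481/74)² = 2193361/5476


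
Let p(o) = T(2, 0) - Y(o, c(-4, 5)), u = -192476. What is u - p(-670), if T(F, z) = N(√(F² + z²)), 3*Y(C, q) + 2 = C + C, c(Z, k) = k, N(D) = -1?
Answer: -578767/3 ≈ -1.9292e+5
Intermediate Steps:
Y(C, q) = -⅔ + 2*C/3 (Y(C, q) = -⅔ + (C + C)/3 = -⅔ + (2*C)/3 = -⅔ + 2*C/3)
T(F, z) = -1
p(o) = -⅓ - 2*o/3 (p(o) = -1 - (-⅔ + 2*o/3) = -1 + (⅔ - 2*o/3) = -⅓ - 2*o/3)
u - p(-670) = -192476 - (-⅓ - ⅔*(-670)) = -192476 - (-⅓ + 1340/3) = -192476 - 1*1339/3 = -192476 - 1339/3 = -578767/3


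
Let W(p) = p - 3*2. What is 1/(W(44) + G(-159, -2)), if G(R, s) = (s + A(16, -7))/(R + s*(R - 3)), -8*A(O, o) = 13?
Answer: 1320/50131 ≈ 0.026331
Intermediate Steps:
A(O, o) = -13/8 (A(O, o) = -⅛*13 = -13/8)
G(R, s) = (-13/8 + s)/(R + s*(-3 + R)) (G(R, s) = (s - 13/8)/(R + s*(R - 3)) = (-13/8 + s)/(R + s*(-3 + R)))
W(p) = -6 + p (W(p) = p - 6 = -6 + p)
1/(W(44) + G(-159, -2)) = 1/((-6 + 44) + (-13/8 - 2)/(-159 - 3*(-2) - 159*(-2))) = 1/(38 - 29/8/(-159 + 6 + 318)) = 1/(38 - 29/8/165) = 1/(38 + (1/165)*(-29/8)) = 1/(38 - 29/1320) = 1/(50131/1320) = 1320/50131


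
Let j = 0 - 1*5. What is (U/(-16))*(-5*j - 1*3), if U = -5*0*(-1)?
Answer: 0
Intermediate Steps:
j = -5 (j = 0 - 5 = -5)
U = 0 (U = 0*(-1) = 0)
(U/(-16))*(-5*j - 1*3) = (0/(-16))*(-5*(-5) - 1*3) = (0*(-1/16))*(25 - 3) = 0*22 = 0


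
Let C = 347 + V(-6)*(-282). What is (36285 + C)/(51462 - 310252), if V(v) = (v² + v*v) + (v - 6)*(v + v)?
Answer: 2428/25879 ≈ 0.093821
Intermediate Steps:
V(v) = 2*v² + 2*v*(-6 + v) (V(v) = (v² + v²) + (-6 + v)*(2*v) = 2*v² + 2*v*(-6 + v))
C = -60565 (C = 347 + (4*(-6)*(-3 - 6))*(-282) = 347 + (4*(-6)*(-9))*(-282) = 347 + 216*(-282) = 347 - 60912 = -60565)
(36285 + C)/(51462 - 310252) = (36285 - 60565)/(51462 - 310252) = -24280/(-258790) = -24280*(-1/258790) = 2428/25879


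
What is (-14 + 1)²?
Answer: 169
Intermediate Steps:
(-14 + 1)² = (-13)² = 169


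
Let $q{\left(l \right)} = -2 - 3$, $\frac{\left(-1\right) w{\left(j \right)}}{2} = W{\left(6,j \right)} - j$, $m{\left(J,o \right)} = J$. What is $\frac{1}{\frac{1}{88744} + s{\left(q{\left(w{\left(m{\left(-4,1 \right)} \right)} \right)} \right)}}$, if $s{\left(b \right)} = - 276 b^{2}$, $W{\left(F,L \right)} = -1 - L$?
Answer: $- \frac{88744}{612333599} \approx -0.00014493$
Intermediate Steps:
$w{\left(j \right)} = 2 + 4 j$ ($w{\left(j \right)} = - 2 \left(\left(-1 - j\right) - j\right) = - 2 \left(-1 - 2 j\right) = 2 + 4 j$)
$q{\left(l \right)} = -5$
$\frac{1}{\frac{1}{88744} + s{\left(q{\left(w{\left(m{\left(-4,1 \right)} \right)} \right)} \right)}} = \frac{1}{\frac{1}{88744} - 276 \left(-5\right)^{2}} = \frac{1}{\frac{1}{88744} - 6900} = \frac{1}{- \frac{612333599}{88744}} = - \frac{88744}{612333599}$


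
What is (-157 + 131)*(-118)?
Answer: 3068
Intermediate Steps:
(-157 + 131)*(-118) = -26*(-118) = 3068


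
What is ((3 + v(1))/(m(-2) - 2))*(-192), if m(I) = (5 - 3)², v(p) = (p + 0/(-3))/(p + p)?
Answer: -336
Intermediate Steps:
v(p) = ½ (v(p) = (p + 0*(-⅓))/((2*p)) = (p + 0)*(1/(2*p)) = p*(1/(2*p)) = ½)
m(I) = 4 (m(I) = 2² = 4)
((3 + v(1))/(m(-2) - 2))*(-192) = ((3 + ½)/(4 - 2))*(-192) = ((7/2)/2)*(-192) = ((7/2)*(½))*(-192) = (7/4)*(-192) = -336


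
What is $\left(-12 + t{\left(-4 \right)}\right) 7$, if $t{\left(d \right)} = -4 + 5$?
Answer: $-77$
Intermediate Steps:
$t{\left(d \right)} = 1$
$\left(-12 + t{\left(-4 \right)}\right) 7 = \left(-12 + 1\right) 7 = \left(-11\right) 7 = -77$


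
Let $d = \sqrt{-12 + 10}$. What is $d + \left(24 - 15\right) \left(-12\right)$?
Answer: $-108 + i \sqrt{2} \approx -108.0 + 1.4142 i$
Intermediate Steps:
$d = i \sqrt{2}$ ($d = \sqrt{-2} = i \sqrt{2} \approx 1.4142 i$)
$d + \left(24 - 15\right) \left(-12\right) = i \sqrt{2} + \left(24 - 15\right) \left(-12\right) = i \sqrt{2} + 9 \left(-12\right) = i \sqrt{2} - 108 = -108 + i \sqrt{2}$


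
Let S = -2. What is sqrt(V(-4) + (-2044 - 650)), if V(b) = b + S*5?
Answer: 2*I*sqrt(677) ≈ 52.038*I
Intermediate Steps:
V(b) = -10 + b (V(b) = b - 2*5 = b - 10 = -10 + b)
sqrt(V(-4) + (-2044 - 650)) = sqrt((-10 - 4) + (-2044 - 650)) = sqrt(-14 - 2694) = sqrt(-2708) = 2*I*sqrt(677)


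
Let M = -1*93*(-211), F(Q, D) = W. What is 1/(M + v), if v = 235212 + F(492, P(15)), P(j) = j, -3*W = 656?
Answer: 3/763849 ≈ 3.9275e-6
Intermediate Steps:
W = -656/3 (W = -⅓*656 = -656/3 ≈ -218.67)
F(Q, D) = -656/3
M = 19623 (M = -93*(-211) = 19623)
v = 704980/3 (v = 235212 - 656/3 = 704980/3 ≈ 2.3499e+5)
1/(M + v) = 1/(19623 + 704980/3) = 1/(763849/3) = 3/763849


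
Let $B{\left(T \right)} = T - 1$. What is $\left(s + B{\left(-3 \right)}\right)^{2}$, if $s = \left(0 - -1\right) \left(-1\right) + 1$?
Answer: $16$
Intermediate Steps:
$B{\left(T \right)} = -1 + T$
$s = 0$ ($s = \left(0 + 1\right) \left(-1\right) + 1 = 1 \left(-1\right) + 1 = -1 + 1 = 0$)
$\left(s + B{\left(-3 \right)}\right)^{2} = \left(0 - 4\right)^{2} = \left(-4\right)^{2} = 16$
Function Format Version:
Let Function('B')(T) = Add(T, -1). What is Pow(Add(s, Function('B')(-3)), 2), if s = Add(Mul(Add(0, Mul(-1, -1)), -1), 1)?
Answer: 16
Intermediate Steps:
Function('B')(T) = Add(-1, T)
s = 0 (s = Add(Mul(Add(0, 1), -1), 1) = Add(Mul(1, -1), 1) = Add(-1, 1) = 0)
Pow(Add(s, Function('B')(-3)), 2) = Pow(Add(0, Add(-1, -3)), 2) = Pow(Add(0, -4), 2) = Pow(-4, 2) = 16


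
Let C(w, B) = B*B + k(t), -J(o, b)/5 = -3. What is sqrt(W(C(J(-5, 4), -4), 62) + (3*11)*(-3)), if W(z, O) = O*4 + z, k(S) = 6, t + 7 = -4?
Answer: 3*sqrt(19) ≈ 13.077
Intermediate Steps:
t = -11 (t = -7 - 4 = -11)
J(o, b) = 15 (J(o, b) = -5*(-3) = 15)
C(w, B) = 6 + B**2 (C(w, B) = B*B + 6 = B**2 + 6 = 6 + B**2)
W(z, O) = z + 4*O (W(z, O) = 4*O + z = z + 4*O)
sqrt(W(C(J(-5, 4), -4), 62) + (3*11)*(-3)) = sqrt(((6 + (-4)**2) + 4*62) + (3*11)*(-3)) = sqrt(((6 + 16) + 248) + 33*(-3)) = sqrt((22 + 248) - 99) = sqrt(270 - 99) = sqrt(171) = 3*sqrt(19)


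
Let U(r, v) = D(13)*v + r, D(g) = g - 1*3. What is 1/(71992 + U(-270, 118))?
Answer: 1/72902 ≈ 1.3717e-5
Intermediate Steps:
D(g) = -3 + g (D(g) = g - 3 = -3 + g)
U(r, v) = r + 10*v (U(r, v) = (-3 + 13)*v + r = 10*v + r = r + 10*v)
1/(71992 + U(-270, 118)) = 1/(71992 + (-270 + 10*118)) = 1/(71992 + (-270 + 1180)) = 1/(71992 + 910) = 1/72902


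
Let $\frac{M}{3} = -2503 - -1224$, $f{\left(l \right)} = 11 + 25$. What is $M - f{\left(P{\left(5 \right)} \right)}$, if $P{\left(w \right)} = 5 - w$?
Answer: $-3873$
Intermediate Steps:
$f{\left(l \right)} = 36$
$M = -3837$ ($M = 3 \left(-2503 - -1224\right) = 3 \left(-2503 + 1224\right) = 3 \left(-1279\right) = -3837$)
$M - f{\left(P{\left(5 \right)} \right)} = -3837 - 36 = -3873$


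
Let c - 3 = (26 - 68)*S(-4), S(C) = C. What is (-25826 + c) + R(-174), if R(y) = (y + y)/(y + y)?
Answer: -25654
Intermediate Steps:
R(y) = 1 (R(y) = (2*y)/((2*y)) = (2*y)*(1/(2*y)) = 1)
c = 171 (c = 3 + (26 - 68)*(-4) = 3 - 42*(-4) = 3 + 168 = 171)
(-25826 + c) + R(-174) = (-25826 + 171) + 1 = -25655 + 1 = -25654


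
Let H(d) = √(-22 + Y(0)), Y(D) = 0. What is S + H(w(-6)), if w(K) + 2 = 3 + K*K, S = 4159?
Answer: 4159 + I*√22 ≈ 4159.0 + 4.6904*I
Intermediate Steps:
w(K) = 1 + K² (w(K) = -2 + (3 + K*K) = -2 + (3 + K²) = 1 + K²)
H(d) = I*√22 (H(d) = √(-22 + 0) = √(-22) = I*√22)
S + H(w(-6)) = 4159 + I*√22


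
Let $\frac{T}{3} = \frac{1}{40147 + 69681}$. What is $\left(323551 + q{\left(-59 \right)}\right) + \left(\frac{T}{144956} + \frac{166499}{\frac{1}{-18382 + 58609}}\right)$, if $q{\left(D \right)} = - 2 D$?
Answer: $\frac{106634941025068673059}{15920227568} \approx 6.6981 \cdot 10^{9}$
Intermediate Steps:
$T = \frac{3}{109828}$ ($T = \frac{3}{40147 + 69681} = \frac{3}{109828} \approx 2.7315 \cdot 10^{-5}$)
$\left(323551 + q{\left(-59 \right)}\right) + \left(\frac{T}{144956} + \frac{166499}{\frac{1}{-18382 + 58609}}\right) = \left(323551 - -118\right) + \left(\frac{3}{109828 \cdot 144956} + \frac{166499}{\frac{1}{-18382 + 58609}}\right) = \left(323551 + 118\right) + \left(\frac{3}{109828} \cdot \frac{1}{144956} + \frac{166499}{\frac{1}{40227}}\right) = 323669 + \left(\frac{3}{15920227568} + 166499 \frac{1}{\frac{1}{40227}}\right) = 323669 + \left(\frac{3}{15920227568} + 166499 \cdot 40227\right) = 323669 + \left(\frac{3}{15920227568} + 6697755273\right) = 323669 + \frac{106629788140931966067}{15920227568} = \frac{106634941025068673059}{15920227568}$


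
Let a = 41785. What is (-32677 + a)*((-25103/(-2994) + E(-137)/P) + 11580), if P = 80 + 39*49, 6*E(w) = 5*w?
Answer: 9532852813764/90319 ≈ 1.0555e+8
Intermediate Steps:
E(w) = 5*w/6 (E(w) = (5*w)/6 = 5*w/6)
P = 1991 (P = 80 + 1911 = 1991)
(-32677 + a)*((-25103/(-2994) + E(-137)/P) + 11580) = (-32677 + 41785)*((-25103/(-2994) + ((⅚)*(-137))/1991) + 11580) = 9108*((-25103*(-1/2994) - 685/6*1/1991) + 11580) = 9108*((25103/2994 - 685/11946) + 11580) = 9108*(8273043/993509 + 11580) = 9108*(11513107263/993509) = 9532852813764/90319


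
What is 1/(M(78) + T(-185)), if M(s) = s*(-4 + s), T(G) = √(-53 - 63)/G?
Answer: 49386675/285059888129 + 185*I*√29/570119776258 ≈ 0.00017325 + 1.7475e-9*I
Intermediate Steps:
T(G) = 2*I*√29/G (T(G) = √(-116)/G = (2*I*√29)/G = 2*I*√29/G)
1/(M(78) + T(-185)) = 1/(78*(-4 + 78) + 2*I*√29/(-185)) = 1/(78*74 + 2*I*√29*(-1/185)) = 1/(5772 - 2*I*√29/185)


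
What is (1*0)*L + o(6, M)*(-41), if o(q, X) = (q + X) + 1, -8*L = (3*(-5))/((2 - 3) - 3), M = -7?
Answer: 0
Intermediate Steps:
L = -15/32 (L = -3*(-5)/(8*((2 - 3) - 3)) = -(-15)/(8*(-1 - 3)) = -(-15)/(8*(-4)) = -(-15)*(-1)/(8*4) = -1/8*15/4 = -15/32 ≈ -0.46875)
o(q, X) = 1 + X + q (o(q, X) = (X + q) + 1 = 1 + X + q)
(1*0)*L + o(6, M)*(-41) = (1*0)*(-15/32) + (1 - 7 + 6)*(-41) = 0*(-15/32) + 0*(-41) = 0 + 0 = 0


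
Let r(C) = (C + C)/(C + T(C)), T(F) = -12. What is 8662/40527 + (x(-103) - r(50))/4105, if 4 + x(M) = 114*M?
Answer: -440579282/166363335 ≈ -2.6483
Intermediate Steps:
x(M) = -4 + 114*M
r(C) = 2*C/(-12 + C) (r(C) = (C + C)/(C - 12) = (2*C)/(-12 + C) = 2*C/(-12 + C))
8662/40527 + (x(-103) - r(50))/4105 = 8662/40527 + ((-4 + 114*(-103)) - 2*50/(-12 + 50))/4105 = 8662*(1/40527) + ((-4 - 11742) - 2*50/38)*(1/4105) = 8662/40527 + (-11746 - 2*50/38)*(1/4105) = 8662/40527 + (-11746 - 1*50/19)*(1/4105) = 8662/40527 + (-11746 - 50/19)*(1/4105) = 8662/40527 - 223224/19*1/4105 = 8662/40527 - 223224/77995 = -440579282/166363335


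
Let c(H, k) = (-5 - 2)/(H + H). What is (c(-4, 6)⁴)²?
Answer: 5764801/16777216 ≈ 0.34361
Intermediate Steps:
c(H, k) = -7/(2*H) (c(H, k) = -7*1/(2*H) = -7/(2*H))
(c(-4, 6)⁴)² = ((-7/2/(-4))⁴)² = ((-7/2*(-¼))⁴)² = ((7/8)⁴)² = (2401/4096)² = 5764801/16777216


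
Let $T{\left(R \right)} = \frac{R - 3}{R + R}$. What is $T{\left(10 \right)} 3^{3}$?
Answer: $\frac{189}{20} \approx 9.45$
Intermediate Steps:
$T{\left(R \right)} = \frac{-3 + R}{2 R}$
$T{\left(10 \right)} 3^{3} = \frac{-3 + 10}{2 \cdot 10} \cdot 3^{3} = \frac{1}{2} \cdot \frac{1}{10} \cdot 7 \cdot 27 = \frac{7}{20} \cdot 27 = \frac{189}{20}$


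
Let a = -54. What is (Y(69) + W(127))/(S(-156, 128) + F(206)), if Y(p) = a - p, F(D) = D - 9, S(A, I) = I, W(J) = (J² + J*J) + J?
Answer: 32262/325 ≈ 99.268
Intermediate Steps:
W(J) = J + 2*J² (W(J) = (J² + J²) + J = 2*J² + J = J + 2*J²)
F(D) = -9 + D
Y(p) = -54 - p
(Y(69) + W(127))/(S(-156, 128) + F(206)) = ((-54 - 1*69) + 127*(1 + 2*127))/(128 + (-9 + 206)) = ((-54 - 69) + 127*(1 + 254))/(128 + 197) = (-123 + 127*255)/325 = (-123 + 32385)*(1/325) = 32262*(1/325) = 32262/325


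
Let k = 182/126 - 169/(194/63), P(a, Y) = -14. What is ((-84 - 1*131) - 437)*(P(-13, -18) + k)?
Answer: 38384870/873 ≈ 43969.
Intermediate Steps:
k = -93301/1746 (k = 182*(1/126) - 169/(194*(1/63)) = 13/9 - 169/194/63 = 13/9 - 169*63/194 = 13/9 - 10647/194 = -93301/1746 ≈ -53.437)
((-84 - 1*131) - 437)*(P(-13, -18) + k) = ((-84 - 1*131) - 437)*(-14 - 93301/1746) = ((-84 - 131) - 437)*(-117745/1746) = (-215 - 437)*(-117745/1746) = -652*(-117745/1746) = 38384870/873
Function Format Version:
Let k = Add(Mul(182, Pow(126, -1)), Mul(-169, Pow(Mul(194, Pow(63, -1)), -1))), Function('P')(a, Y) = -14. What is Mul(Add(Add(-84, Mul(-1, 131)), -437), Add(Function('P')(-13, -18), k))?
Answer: Rational(38384870, 873) ≈ 43969.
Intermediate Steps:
k = Rational(-93301, 1746) (k = Add(Mul(182, Rational(1, 126)), Mul(-169, Pow(Mul(194, Rational(1, 63)), -1))) = Add(Rational(13, 9), Mul(-169, Pow(Rational(194, 63), -1))) = Add(Rational(13, 9), Mul(-169, Rational(63, 194))) = Add(Rational(13, 9), Rational(-10647, 194)) = Rational(-93301, 1746) ≈ -53.437)
Mul(Add(Add(-84, Mul(-1, 131)), -437), Add(Function('P')(-13, -18), k)) = Mul(Add(Add(-84, Mul(-1, 131)), -437), Add(-14, Rational(-93301, 1746))) = Mul(Add(Add(-84, -131), -437), Rational(-117745, 1746)) = Mul(Add(-215, -437), Rational(-117745, 1746)) = Mul(-652, Rational(-117745, 1746)) = Rational(38384870, 873)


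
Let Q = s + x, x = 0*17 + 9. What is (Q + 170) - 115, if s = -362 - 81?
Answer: -379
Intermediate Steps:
s = -443
x = 9 (x = 0 + 9 = 9)
Q = -434 (Q = -443 + 9 = -434)
(Q + 170) - 115 = (-434 + 170) - 115 = -264 - 115 = -379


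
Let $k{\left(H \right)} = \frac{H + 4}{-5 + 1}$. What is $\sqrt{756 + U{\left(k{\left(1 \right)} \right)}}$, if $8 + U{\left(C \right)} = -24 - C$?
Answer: $\frac{\sqrt{2901}}{2} \approx 26.93$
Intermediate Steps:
$k{\left(H \right)} = -1 - \frac{H}{4}$ ($k{\left(H \right)} = \frac{4 + H}{-4} = \left(4 + H\right) \left(- \frac{1}{4}\right) = -1 - \frac{H}{4}$)
$U{\left(C \right)} = -32 - C$ ($U{\left(C \right)} = -8 - \left(24 + C\right) = -32 - C$)
$\sqrt{756 + U{\left(k{\left(1 \right)} \right)}} = \sqrt{756 - \left(31 - \frac{1}{4}\right)} = \sqrt{756 - \frac{123}{4}} = \sqrt{\frac{2901}{4}} = \frac{\sqrt{2901}}{2}$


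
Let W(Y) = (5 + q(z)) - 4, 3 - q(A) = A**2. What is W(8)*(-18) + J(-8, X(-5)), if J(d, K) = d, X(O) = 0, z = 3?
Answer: 82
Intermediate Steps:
q(A) = 3 - A**2
W(Y) = -5 (W(Y) = (5 + (3 - 1*3**2)) - 4 = (5 + (3 - 1*9)) - 4 = (5 + (3 - 9)) - 4 = (5 - 6) - 4 = -1 - 4 = -5)
W(8)*(-18) + J(-8, X(-5)) = -5*(-18) - 8 = 90 - 8 = 82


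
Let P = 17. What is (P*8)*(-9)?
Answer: -1224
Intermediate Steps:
(P*8)*(-9) = (17*8)*(-9) = 136*(-9) = -1224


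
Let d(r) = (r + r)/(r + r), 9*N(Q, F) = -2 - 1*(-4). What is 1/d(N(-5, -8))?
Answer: 1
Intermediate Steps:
N(Q, F) = 2/9 (N(Q, F) = (-2 - 1*(-4))/9 = (-2 + 4)/9 = (⅑)*2 = 2/9)
d(r) = 1 (d(r) = (2*r)/((2*r)) = (2*r)*(1/(2*r)) = 1)
1/d(N(-5, -8)) = 1/1 = 1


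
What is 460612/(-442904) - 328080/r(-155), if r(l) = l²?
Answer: -7818707381/532038430 ≈ -14.696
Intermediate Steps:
460612/(-442904) - 328080/r(-155) = 460612/(-442904) - 328080/((-155)²) = 460612*(-1/442904) - 328080/24025 = -115153/110726 - 328080*1/24025 = -115153/110726 - 65616/4805 = -7818707381/532038430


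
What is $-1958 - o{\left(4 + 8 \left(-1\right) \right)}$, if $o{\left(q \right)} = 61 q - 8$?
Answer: $-1706$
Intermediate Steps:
$o{\left(q \right)} = -8 + 61 q$
$-1958 - o{\left(4 + 8 \left(-1\right) \right)} = -1958 - \left(-8 + 61 \left(4 + 8 \left(-1\right)\right)\right) = -1958 - \left(-8 + 61 \left(4 - 8\right)\right) = -1958 - \left(-8 + 61 \left(-4\right)\right) = -1958 - \left(-8 - 244\right) = -1958 - -252 = -1958 + 252 = -1706$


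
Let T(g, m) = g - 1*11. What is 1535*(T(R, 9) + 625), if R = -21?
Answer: 910255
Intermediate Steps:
T(g, m) = -11 + g (T(g, m) = g - 11 = -11 + g)
1535*(T(R, 9) + 625) = 1535*((-11 - 21) + 625) = 1535*(-32 + 625) = 1535*593 = 910255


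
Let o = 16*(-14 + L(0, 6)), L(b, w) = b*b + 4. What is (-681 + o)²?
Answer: 707281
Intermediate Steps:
L(b, w) = 4 + b² (L(b, w) = b² + 4 = 4 + b²)
o = -160 (o = 16*(-14 + (4 + 0²)) = 16*(-14 + (4 + 0)) = 16*(-14 + 4) = 16*(-10) = -160)
(-681 + o)² = (-681 - 160)² = (-841)² = 707281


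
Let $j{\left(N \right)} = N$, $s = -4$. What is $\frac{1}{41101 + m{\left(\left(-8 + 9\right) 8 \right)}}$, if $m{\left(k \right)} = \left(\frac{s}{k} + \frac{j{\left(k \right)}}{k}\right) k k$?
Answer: $\frac{1}{41133} \approx 2.4311 \cdot 10^{-5}$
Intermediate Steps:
$m{\left(k \right)} = k^{2} \left(1 - \frac{4}{k}\right)$ ($m{\left(k \right)} = \left(- \frac{4}{k} + \frac{k}{k}\right) k k = \left(- \frac{4}{k} + 1\right) k k = \left(1 - \frac{4}{k}\right) k k = k \left(1 - \frac{4}{k}\right) k = k^{2} \left(1 - \frac{4}{k}\right)$)
$\frac{1}{41101 + m{\left(\left(-8 + 9\right) 8 \right)}} = \frac{1}{41101 + \left(-8 + 9\right) 8 \left(-4 + \left(-8 + 9\right) 8\right)} = \frac{1}{41101 + 1 \cdot 8 \left(-4 + 1 \cdot 8\right)} = \frac{1}{41101 + 8 \left(-4 + 8\right)} = \frac{1}{41101 + 8 \cdot 4} = \frac{1}{41101 + 32} = \frac{1}{41133}$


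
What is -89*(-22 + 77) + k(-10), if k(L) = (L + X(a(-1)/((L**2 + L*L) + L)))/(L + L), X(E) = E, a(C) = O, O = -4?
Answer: -2324887/475 ≈ -4894.5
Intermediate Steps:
a(C) = -4
k(L) = (L - 4/(L + 2*L**2))/(2*L) (k(L) = (L - 4/((L**2 + L*L) + L))/(L + L) = (L - 4/((L**2 + L**2) + L))/((2*L)) = (L - 4/(2*L**2 + L))*(1/(2*L)) = (L - 4/(L + 2*L**2))*(1/(2*L)) = (L - 4/(L + 2*L**2))/(2*L))
-89*(-22 + 77) + k(-10) = -89*(-22 + 77) + (1/2)*(-4 + (-10)**2*(1 + 2*(-10)))/((-10)**2*(1 + 2*(-10))) = -89*55 + (1/2)*(1/100)*(-4 + 100*(1 - 20))/(1 - 20) = -4895 + (1/2)*(1/100)*(-4 + 100*(-19))/(-19) = -4895 + (1/2)*(1/100)*(-1/19)*(-4 - 1900) = -4895 + (1/2)*(1/100)*(-1/19)*(-1904) = -4895 + 238/475 = -2324887/475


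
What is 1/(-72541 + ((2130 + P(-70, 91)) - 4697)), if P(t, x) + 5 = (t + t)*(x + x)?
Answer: -1/100593 ≈ -9.9411e-6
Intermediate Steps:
P(t, x) = -5 + 4*t*x (P(t, x) = -5 + (t + t)*(x + x) = -5 + (2*t)*(2*x) = -5 + 4*t*x)
1/(-72541 + ((2130 + P(-70, 91)) - 4697)) = 1/(-72541 + ((2130 + (-5 + 4*(-70)*91)) - 4697)) = 1/(-72541 + ((2130 + (-5 - 25480)) - 4697)) = 1/(-72541 + ((2130 - 25485) - 4697)) = 1/(-72541 + (-23355 - 4697)) = 1/(-72541 - 28052) = 1/(-100593) = -1/100593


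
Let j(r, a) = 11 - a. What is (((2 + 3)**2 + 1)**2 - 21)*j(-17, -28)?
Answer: 25545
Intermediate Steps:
(((2 + 3)**2 + 1)**2 - 21)*j(-17, -28) = (((2 + 3)**2 + 1)**2 - 21)*(11 - 1*(-28)) = ((5**2 + 1)**2 - 21)*(11 + 28) = ((25 + 1)**2 - 21)*39 = (26**2 - 21)*39 = (676 - 21)*39 = 655*39 = 25545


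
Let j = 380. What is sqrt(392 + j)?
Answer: 2*sqrt(193) ≈ 27.785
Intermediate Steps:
sqrt(392 + j) = sqrt(392 + 380) = sqrt(772) = 2*sqrt(193)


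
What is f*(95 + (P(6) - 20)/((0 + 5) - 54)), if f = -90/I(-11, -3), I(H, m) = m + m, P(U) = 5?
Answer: 70050/49 ≈ 1429.6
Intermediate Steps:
I(H, m) = 2*m
f = 15 (f = -90/(2*(-3)) = -90/(-6) = -90*(-⅙) = 15)
f*(95 + (P(6) - 20)/((0 + 5) - 54)) = 15*(95 + (5 - 20)/((0 + 5) - 54)) = 15*(95 - 15/(5 - 54)) = 15*(95 - 15/(-49)) = 15*(95 - 15*(-1/49)) = 15*(95 + 15/49) = 15*(4670/49) = 70050/49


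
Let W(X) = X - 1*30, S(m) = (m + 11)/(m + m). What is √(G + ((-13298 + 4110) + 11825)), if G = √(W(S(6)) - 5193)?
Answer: √(94932 + 6*I*√187977)/6 ≈ 51.357 + 0.70352*I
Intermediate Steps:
S(m) = (11 + m)/(2*m) (S(m) = (11 + m)/((2*m)) = (11 + m)*(1/(2*m)) = (11 + m)/(2*m))
W(X) = -30 + X (W(X) = X - 30 = -30 + X)
G = I*√187977/6 (G = √((-30 + (½)*(11 + 6)/6) - 5193) = √((-30 + (½)*(⅙)*17) - 5193) = √((-30 + 17/12) - 5193) = √(-343/12 - 5193) = √(-62659/12) = I*√187977/6 ≈ 72.26*I)
√(G + ((-13298 + 4110) + 11825)) = √(I*√187977/6 + ((-13298 + 4110) + 11825)) = √(I*√187977/6 + (-9188 + 11825)) = √(I*√187977/6 + 2637) = √(2637 + I*√187977/6)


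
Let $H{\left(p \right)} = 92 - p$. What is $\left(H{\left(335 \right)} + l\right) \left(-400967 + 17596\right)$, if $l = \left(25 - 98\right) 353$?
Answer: $9972246452$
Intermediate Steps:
$l = -25769$ ($l = \left(-73\right) 353 = -25769$)
$\left(H{\left(335 \right)} + l\right) \left(-400967 + 17596\right) = \left(\left(92 - 335\right) - 25769\right) \left(-400967 + 17596\right) = \left(\left(92 - 335\right) - 25769\right) \left(-383371\right) = \left(-243 - 25769\right) \left(-383371\right) = \left(-26012\right) \left(-383371\right) = 9972246452$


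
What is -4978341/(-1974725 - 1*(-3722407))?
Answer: -4978341/1747682 ≈ -2.8485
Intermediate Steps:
-4978341/(-1974725 - 1*(-3722407)) = -4978341/(-1974725 + 3722407) = -4978341/1747682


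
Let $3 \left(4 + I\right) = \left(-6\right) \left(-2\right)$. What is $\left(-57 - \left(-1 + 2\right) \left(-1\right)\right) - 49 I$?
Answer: $-56$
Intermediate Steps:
$I = 0$ ($I = -4 + \frac{\left(-6\right) \left(-2\right)}{3} = -4 + \frac{1}{3} \cdot 12 = -4 + 4 = 0$)
$\left(-57 - \left(-1 + 2\right) \left(-1\right)\right) - 49 I = \left(-57 - \left(-1 + 2\right) \left(-1\right)\right) - 0 = \left(-57 - 1 \left(-1\right)\right) + 0 = \left(-57 - -1\right) + 0 = \left(-57 + 1\right) + 0 = -56 + 0 = -56$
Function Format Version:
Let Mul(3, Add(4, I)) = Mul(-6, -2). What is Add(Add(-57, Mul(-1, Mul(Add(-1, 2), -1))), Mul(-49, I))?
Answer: -56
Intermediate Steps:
I = 0 (I = Add(-4, Mul(Rational(1, 3), Mul(-6, -2))) = Add(-4, Mul(Rational(1, 3), 12)) = Add(-4, 4) = 0)
Add(Add(-57, Mul(-1, Mul(Add(-1, 2), -1))), Mul(-49, I)) = Add(Add(-57, Mul(-1, Mul(Add(-1, 2), -1))), Mul(-49, 0)) = Add(Add(-57, Mul(-1, Mul(1, -1))), 0) = Add(Add(-57, Mul(-1, -1)), 0) = Add(Add(-57, 1), 0) = Add(-56, 0) = -56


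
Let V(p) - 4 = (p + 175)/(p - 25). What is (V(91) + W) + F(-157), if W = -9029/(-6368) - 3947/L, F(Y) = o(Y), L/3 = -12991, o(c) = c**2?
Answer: 6119760380369/248180064 ≈ 24659.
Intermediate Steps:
L = -38973 (L = 3*(-12991) = -38973)
F(Y) = Y**2
V(p) = 4 + (175 + p)/(-25 + p) (V(p) = 4 + (p + 175)/(p - 25) = 4 + (175 + p)/(-25 + p))
W = 377021713/248180064 (W = -9029/(-6368) - 3947/(-38973) = -9029*(-1/6368) - 3947*(-1/38973) = 9029/6368 + 3947/38973 = 377021713/248180064 ≈ 1.5191)
(V(91) + W) + F(-157) = (5*(15 + 91)/(-25 + 91) + 377021713/248180064) + (-157)**2 = (5*106/66 + 377021713/248180064) + 24649 = (5*(1/66)*106 + 377021713/248180064) + 24649 = (265/33 + 377021713/248180064) + 24649 = 2369982833/248180064 + 24649 = 6119760380369/248180064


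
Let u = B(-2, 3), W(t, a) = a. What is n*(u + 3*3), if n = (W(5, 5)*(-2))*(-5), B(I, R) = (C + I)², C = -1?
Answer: 900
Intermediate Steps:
B(I, R) = (-1 + I)²
u = 9 (u = (-1 - 2)² = (-3)² = 9)
n = 50 (n = (5*(-2))*(-5) = -10*(-5) = 50)
n*(u + 3*3) = 50*(9 + 3*3) = 50*(9 + 9) = 50*18 = 900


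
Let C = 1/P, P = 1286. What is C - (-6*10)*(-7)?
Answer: -540119/1286 ≈ -420.00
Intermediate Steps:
C = 1/1286 ≈ 0.00077760
C - (-6*10)*(-7) = 1/1286 - (-6*10)*(-7) = 1/1286 - (-60)*(-7) = 1/1286 - 1*420 = 1/1286 - 420 = -540119/1286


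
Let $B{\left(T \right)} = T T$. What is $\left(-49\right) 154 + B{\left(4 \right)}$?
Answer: $-7530$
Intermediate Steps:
$B{\left(T \right)} = T^{2}$
$\left(-49\right) 154 + B{\left(4 \right)} = \left(-49\right) 154 + 4^{2} = -7546 + 16 = -7530$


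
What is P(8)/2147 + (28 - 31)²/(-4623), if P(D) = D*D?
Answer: 92183/3308527 ≈ 0.027862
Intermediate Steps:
P(D) = D²
P(8)/2147 + (28 - 31)²/(-4623) = 8²/2147 + (28 - 31)²/(-4623) = 64*(1/2147) + (-3)²*(-1/4623) = 64/2147 + 9*(-1/4623) = 64/2147 - 3/1541 = 92183/3308527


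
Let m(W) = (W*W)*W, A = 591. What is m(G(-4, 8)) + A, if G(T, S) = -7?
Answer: 248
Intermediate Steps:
m(W) = W**3 (m(W) = W**2*W = W**3)
m(G(-4, 8)) + A = (-7)**3 + 591 = -343 + 591 = 248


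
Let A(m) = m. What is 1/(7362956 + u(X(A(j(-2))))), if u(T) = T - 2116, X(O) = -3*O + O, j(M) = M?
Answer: 1/7360844 ≈ 1.3585e-7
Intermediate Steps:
X(O) = -2*O
u(T) = -2116 + T
1/(7362956 + u(X(A(j(-2))))) = 1/(7362956 + (-2116 - 2*(-2))) = 1/(7362956 + (-2116 + 4)) = 1/(7362956 - 2112) = 1/7360844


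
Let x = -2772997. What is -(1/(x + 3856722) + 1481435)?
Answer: -1605468145376/1083725 ≈ -1.4814e+6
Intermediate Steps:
-(1/(x + 3856722) + 1481435) = -(1/(-2772997 + 3856722) + 1481435) = -(1/1083725 + 1481435) = -1*1605468145376/1083725 = -1605468145376/1083725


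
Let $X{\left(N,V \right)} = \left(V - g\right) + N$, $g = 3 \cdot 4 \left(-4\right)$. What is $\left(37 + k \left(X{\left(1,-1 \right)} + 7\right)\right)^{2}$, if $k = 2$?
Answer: $21609$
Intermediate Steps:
$g = -48$ ($g = 12 \left(-4\right) = -48$)
$X{\left(N,V \right)} = 48 + N + V$ ($X{\left(N,V \right)} = \left(V - -48\right) + N = \left(V + 48\right) + N = \left(48 + V\right) + N = 48 + N + V$)
$\left(37 + k \left(X{\left(1,-1 \right)} + 7\right)\right)^{2} = \left(37 + 2 \left(\left(48 + 1 - 1\right) + 7\right)\right)^{2} = \left(37 + 2 \left(48 + 7\right)\right)^{2} = \left(37 + 2 \cdot 55\right)^{2} = \left(37 + 110\right)^{2} = 147^{2} = 21609$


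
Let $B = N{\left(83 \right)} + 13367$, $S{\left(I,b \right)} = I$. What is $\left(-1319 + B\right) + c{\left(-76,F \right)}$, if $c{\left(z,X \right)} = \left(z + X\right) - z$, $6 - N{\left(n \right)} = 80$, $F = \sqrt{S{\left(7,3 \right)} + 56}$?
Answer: $11974 + 3 \sqrt{7} \approx 11982.0$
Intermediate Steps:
$F = 3 \sqrt{7}$ ($F = \sqrt{7 + 56} = \sqrt{63} = 3 \sqrt{7} \approx 7.9373$)
$N{\left(n \right)} = -74$ ($N{\left(n \right)} = 6 - 80 = -74$)
$c{\left(z,X \right)} = X$ ($c{\left(z,X \right)} = \left(X + z\right) - z = X$)
$B = 13293$ ($B = -74 + 13367 = 13293$)
$\left(-1319 + B\right) + c{\left(-76,F \right)} = \left(-1319 + 13293\right) + 3 \sqrt{7} = 11974 + 3 \sqrt{7}$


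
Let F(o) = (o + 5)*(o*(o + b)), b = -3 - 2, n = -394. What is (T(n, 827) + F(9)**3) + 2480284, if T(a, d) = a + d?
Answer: 130504781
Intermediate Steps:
b = -5
F(o) = o*(-5 + o)*(5 + o) (F(o) = (o + 5)*(o*(o - 5)) = (5 + o)*(o*(-5 + o)) = o*(-5 + o)*(5 + o))
(T(n, 827) + F(9)**3) + 2480284 = ((-394 + 827) + (9*(-25 + 9**2))**3) + 2480284 = (433 + (9*(-25 + 81))**3) + 2480284 = (433 + (9*56)**3) + 2480284 = (433 + 504**3) + 2480284 = (433 + 128024064) + 2480284 = 128024497 + 2480284 = 130504781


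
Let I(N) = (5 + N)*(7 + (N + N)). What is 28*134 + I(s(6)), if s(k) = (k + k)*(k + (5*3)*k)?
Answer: 2677579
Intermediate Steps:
s(k) = 32*k² (s(k) = (2*k)*(k + 15*k) = (2*k)*(16*k) = 32*k²)
I(N) = (5 + N)*(7 + 2*N)
28*134 + I(s(6)) = 28*134 + (35 + 2*(32*6²)² + 17*(32*6²)) = 3752 + (35 + 2*(32*36)² + 17*(32*36)) = 3752 + (35 + 2*1152² + 17*1152) = 3752 + (35 + 2*1327104 + 19584) = 3752 + (35 + 2654208 + 19584) = 3752 + 2673827 = 2677579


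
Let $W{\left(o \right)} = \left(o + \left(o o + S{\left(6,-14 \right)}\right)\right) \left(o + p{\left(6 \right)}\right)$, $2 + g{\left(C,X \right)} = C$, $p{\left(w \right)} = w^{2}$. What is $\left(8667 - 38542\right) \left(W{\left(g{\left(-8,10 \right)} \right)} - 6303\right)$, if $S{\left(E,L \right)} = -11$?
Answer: $126938875$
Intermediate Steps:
$g{\left(C,X \right)} = -2 + C$
$W{\left(o \right)} = \left(36 + o\right) \left(-11 + o + o^{2}\right)$ ($W{\left(o \right)} = \left(o + \left(o o - 11\right)\right) \left(o + 6^{2}\right) = \left(o + \left(o^{2} - 11\right)\right) \left(o + 36\right) = \left(o + \left(-11 + o^{2}\right)\right) \left(36 + o\right) = \left(-11 + o + o^{2}\right) \left(36 + o\right) = \left(36 + o\right) \left(-11 + o + o^{2}\right)$)
$\left(8667 - 38542\right) \left(W{\left(g{\left(-8,10 \right)} \right)} - 6303\right) = \left(8667 - 38542\right) \left(\left(-396 + \left(-2 - 8\right)^{3} + 25 \left(-2 - 8\right) + 37 \left(-2 - 8\right)^{2}\right) - 6303\right) = - 29875 \left(\left(-396 + \left(-10\right)^{3} + 25 \left(-10\right) + 37 \left(-10\right)^{2}\right) - 6303\right) = - 29875 \left(\left(-396 - 1000 - 250 + 37 \cdot 100\right) - 6303\right) = - 29875 \left(\left(-396 - 1000 - 250 + 3700\right) - 6303\right) = - 29875 \left(2054 - 6303\right) = \left(-29875\right) \left(-4249\right) = 126938875$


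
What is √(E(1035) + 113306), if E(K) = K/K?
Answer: √113307 ≈ 336.61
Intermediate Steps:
E(K) = 1
√(E(1035) + 113306) = √(1 + 113306) = √113307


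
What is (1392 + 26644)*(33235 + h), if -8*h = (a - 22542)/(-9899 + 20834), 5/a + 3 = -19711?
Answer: 401734044316950737/431145180 ≈ 9.3178e+8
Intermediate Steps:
a = -5/19714 (a = 5/(-3 - 19711) = 5/(-19714) = 5*(-1/19714) = -5/19714 ≈ -0.00025363)
h = 444392993/1724580720 (h = -(-5/19714 - 22542)/(8*(-9899 + 20834)) = -(-444392993)/(157712*10935) = -⅛*(-444392993/215572590) = 444392993/1724580720 ≈ 0.25768)
(1392 + 26644)*(33235 + h) = (1392 + 26644)*(33235 + 444392993/1724580720) = 28036*(57316884622193/1724580720) = 401734044316950737/431145180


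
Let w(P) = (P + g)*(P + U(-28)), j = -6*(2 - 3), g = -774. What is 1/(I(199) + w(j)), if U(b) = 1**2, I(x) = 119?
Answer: -1/5257 ≈ -0.00019022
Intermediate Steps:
U(b) = 1
j = 6 (j = -6*(-1) = 6)
w(P) = (1 + P)*(-774 + P) (w(P) = (P - 774)*(P + 1) = (-774 + P)*(1 + P) = (1 + P)*(-774 + P))
1/(I(199) + w(j)) = 1/(119 + (-774 + 6**2 - 773*6)) = 1/(119 + (-774 + 36 - 4638)) = 1/(119 - 5376) = 1/(-5257) = -1/5257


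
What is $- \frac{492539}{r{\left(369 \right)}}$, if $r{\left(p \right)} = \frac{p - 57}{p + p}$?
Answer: $- \frac{60582297}{52} \approx -1.165 \cdot 10^{6}$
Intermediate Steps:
$r{\left(p \right)} = \frac{-57 + p}{2 p}$
$- \frac{492539}{r{\left(369 \right)}} = - \frac{492539}{\frac{1}{2} \cdot \frac{1}{369} \left(-57 + 369\right)} = - \frac{492539}{\frac{1}{2} \cdot \frac{1}{369} \cdot 312} = - \frac{492539}{\frac{52}{123}} = \left(-492539\right) \frac{123}{52} = - \frac{60582297}{52}$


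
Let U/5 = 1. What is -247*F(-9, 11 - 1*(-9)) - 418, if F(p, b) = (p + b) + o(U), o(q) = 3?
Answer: -3876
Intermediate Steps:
U = 5 (U = 5*1 = 5)
F(p, b) = 3 + b + p (F(p, b) = (p + b) + 3 = (b + p) + 3 = 3 + b + p)
-247*F(-9, 11 - 1*(-9)) - 418 = -247*(3 + (11 - 1*(-9)) - 9) - 418 = -247*(3 + (11 + 9) - 9) - 418 = -247*(3 + 20 - 9) - 418 = -247*14 - 418 = -3458 - 418 = -3876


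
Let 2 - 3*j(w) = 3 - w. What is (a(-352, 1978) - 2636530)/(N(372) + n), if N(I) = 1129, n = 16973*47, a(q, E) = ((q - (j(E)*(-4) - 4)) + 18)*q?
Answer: -1724121/399430 ≈ -4.3165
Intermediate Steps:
j(w) = -⅓ + w/3 (j(w) = ⅔ - (3 - w)/3 = ⅔ + (-1 + w/3) = -⅓ + w/3)
a(q, E) = q*(62/3 + q + 4*E/3) (a(q, E) = ((q - ((-⅓ + E/3)*(-4) - 4)) + 18)*q = ((q - ((4/3 - 4*E/3) - 4)) + 18)*q = ((q - (-8/3 - 4*E/3)) + 18)*q = ((q + (8/3 + 4*E/3)) + 18)*q = ((8/3 + q + 4*E/3) + 18)*q = (62/3 + q + 4*E/3)*q = q*(62/3 + q + 4*E/3))
n = 797731
(a(-352, 1978) - 2636530)/(N(372) + n) = ((⅓)*(-352)*(62 + 3*(-352) + 4*1978) - 2636530)/(1129 + 797731) = ((⅓)*(-352)*(62 - 1056 + 7912) - 2636530)/798860 = ((⅓)*(-352)*6918 - 2636530)*(1/798860) = (-811712 - 2636530)*(1/798860) = -3448242*1/798860 = -1724121/399430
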